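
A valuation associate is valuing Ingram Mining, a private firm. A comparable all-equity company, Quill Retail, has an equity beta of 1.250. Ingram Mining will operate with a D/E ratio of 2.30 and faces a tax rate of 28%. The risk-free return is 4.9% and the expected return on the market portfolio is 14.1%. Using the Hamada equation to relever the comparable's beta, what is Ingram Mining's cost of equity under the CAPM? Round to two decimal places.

35.44%

β_L = β_U × [1 + (1 − t)(D/E)] = 1.250 × [1 + (1 − 0.28) × 2.30]
    = 1.250 × [1 + 0.72 × 2.30] = 1.250 × 2.6560 = 3.3200
MRP = 14.1% − 4.9% = 9.20%
E(R) = R_f + β_L × MRP = 4.9% + 3.3200 × 9.2% = 35.44%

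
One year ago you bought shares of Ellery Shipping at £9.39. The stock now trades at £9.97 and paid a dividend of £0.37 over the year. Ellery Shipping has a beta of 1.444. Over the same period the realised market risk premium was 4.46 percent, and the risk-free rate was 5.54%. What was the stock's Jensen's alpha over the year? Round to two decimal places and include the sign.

-1.86%

Realised HPR = (P1 + D1 − P0) / P0 = (9.97 + 0.37 − 9.39) / 9.39 = 0.95 / 9.39 = 10.1171%
CAPM required = R_f + β·MRP = 5.54% + 1.444 × 4.46% = 11.98024%
α = realised − required = 10.1171% − 11.98024% = -1.86%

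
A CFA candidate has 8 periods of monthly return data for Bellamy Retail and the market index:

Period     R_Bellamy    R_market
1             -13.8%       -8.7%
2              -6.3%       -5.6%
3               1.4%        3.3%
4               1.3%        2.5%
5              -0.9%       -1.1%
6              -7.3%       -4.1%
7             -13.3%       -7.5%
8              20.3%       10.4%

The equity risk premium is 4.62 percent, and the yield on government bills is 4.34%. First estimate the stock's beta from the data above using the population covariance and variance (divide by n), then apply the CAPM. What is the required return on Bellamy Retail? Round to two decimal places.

11.93%

Mean R_i = (-13.8 − 6.3 + 1.4 + 1.3 − 0.9 − 7.3 − 13.3 + 20.3) / 8 = -2.3250%
Mean R_m = (-8.7 − 5.6 + 3.3 + 2.5 − 1.1 − 4.1 − 7.5 + 10.4) / 8 = -1.3500%
Σ(R_i − R̄_i)(R_m − R̄_m) = 479.8900  ⇒  Cov = 479.8900 / 8 = 59.9863
Σ(R_m − R̄_m)² = 292.0400  ⇒  Var(R_m) = 292.0400 / 8 = 36.5050
β = Cov / Var(R_m) = 59.9863 / 36.5050 = 1.6432
E(R) = R_f + β × MRP = 4.34% + 1.6432 × 4.62% = 11.93%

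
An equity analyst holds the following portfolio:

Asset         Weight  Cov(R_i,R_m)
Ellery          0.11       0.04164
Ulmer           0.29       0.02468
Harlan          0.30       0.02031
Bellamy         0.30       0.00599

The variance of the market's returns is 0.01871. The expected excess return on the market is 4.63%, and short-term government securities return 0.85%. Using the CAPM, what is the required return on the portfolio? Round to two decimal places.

5.71%

β_Ellery = 0.04164 / 0.01871 = 2.2255
β_Ulmer = 0.02468 / 0.01871 = 1.3191
β_Harlan = 0.02031 / 0.01871 = 1.0855
β_Bellamy = 0.00599 / 0.01871 = 0.3201
β_P = Σ w_i β_i = 0.11×2.2255 + 0.29×1.3191 + 0.30×1.0855 + 0.30×0.3201 = 1.0490
E(R_P) = R_f + β_P × MRP = 0.85% + 1.0490 × 4.63% = 5.71%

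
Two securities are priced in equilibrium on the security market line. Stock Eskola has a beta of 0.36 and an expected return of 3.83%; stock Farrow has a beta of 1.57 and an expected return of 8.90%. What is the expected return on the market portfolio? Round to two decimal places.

Both satisfy E(R) = R_f + β·MRP, so the slope of the SML is
MRP = (8.90% − 3.83%) / (1.57 − 0.36) = 5.07% / 1.21 = 4.1901%
R_f = E(R_Eskola) − β_Eskola·MRP = 3.83% − 0.36 × 4.1901% = 2.3216%
E(R_m) = R_f + MRP = 2.3216% + 4.1901% = 6.51%

6.51%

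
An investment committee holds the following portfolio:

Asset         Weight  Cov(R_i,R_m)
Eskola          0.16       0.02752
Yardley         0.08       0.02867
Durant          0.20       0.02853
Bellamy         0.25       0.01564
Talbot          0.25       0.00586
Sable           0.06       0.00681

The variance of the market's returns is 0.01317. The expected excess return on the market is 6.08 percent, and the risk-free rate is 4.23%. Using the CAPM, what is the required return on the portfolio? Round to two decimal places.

β_Eskola = 0.02752 / 0.01317 = 2.0896
β_Yardley = 0.02867 / 0.01317 = 2.1769
β_Durant = 0.02853 / 0.01317 = 2.1663
β_Bellamy = 0.01564 / 0.01317 = 1.1875
β_Talbot = 0.00586 / 0.01317 = 0.4450
β_Sable = 0.00681 / 0.01317 = 0.5171
β_P = Σ w_i β_i = 0.16×2.0896 + 0.08×2.1769 + 0.20×2.1663 + 0.25×1.1875 + 0.25×0.4450 + 0.06×0.5171 = 1.3809
E(R_P) = R_f + β_P × MRP = 4.23% + 1.3809 × 6.08% = 12.63%

12.63%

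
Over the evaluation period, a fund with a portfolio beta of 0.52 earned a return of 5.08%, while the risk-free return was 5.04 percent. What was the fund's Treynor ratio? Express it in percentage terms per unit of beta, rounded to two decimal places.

0.08%

Treynor = (R_P − R_f) / β_P = (5.08% − 5.04%) / 0.5200 = 0.04% / 0.5200 = 0.08%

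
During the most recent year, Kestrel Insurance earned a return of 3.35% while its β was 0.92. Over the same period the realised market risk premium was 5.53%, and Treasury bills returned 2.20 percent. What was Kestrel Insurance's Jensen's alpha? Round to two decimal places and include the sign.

CAPM benchmark = R_f + β(R_m − R_f) = 2.20% + 0.92 × 5.53% = 7.2876%
α = actual − benchmark = 3.35% − 7.2876% = -3.94%

-3.94%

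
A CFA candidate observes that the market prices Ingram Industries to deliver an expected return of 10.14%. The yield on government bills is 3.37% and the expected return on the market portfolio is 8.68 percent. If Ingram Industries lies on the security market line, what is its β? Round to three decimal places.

1.275

MRP = 8.68% − 3.37% = 5.31%
β = (E(R) − R_f) / MRP = (10.14% − 3.37%) / 5.31% = 6.77% / 5.31% = 1.275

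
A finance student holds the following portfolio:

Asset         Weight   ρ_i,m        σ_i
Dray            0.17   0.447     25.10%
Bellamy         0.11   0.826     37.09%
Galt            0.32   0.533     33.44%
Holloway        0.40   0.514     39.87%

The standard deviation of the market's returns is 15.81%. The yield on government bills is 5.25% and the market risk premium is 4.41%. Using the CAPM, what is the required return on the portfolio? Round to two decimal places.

β_Dray = 0.447 × 25.10% / 15.81% = 0.7097
β_Bellamy = 0.826 × 37.09% / 15.81% = 1.9378
β_Galt = 0.533 × 33.44% / 15.81% = 1.1274
β_Holloway = 0.514 × 39.87% / 15.81% = 1.2962
β_P = Σ w_i β_i = 0.17×0.7097 + 0.11×1.9378 + 0.32×1.1274 + 0.40×1.2962 = 1.2131
E(R_P) = R_f + β_P × MRP = 5.25% + 1.2131 × 4.41% = 10.60%

10.60%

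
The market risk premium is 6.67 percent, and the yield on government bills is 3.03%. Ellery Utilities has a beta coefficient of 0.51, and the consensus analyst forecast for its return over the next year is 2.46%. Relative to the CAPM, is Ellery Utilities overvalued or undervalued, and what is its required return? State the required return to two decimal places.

Overvalued; required return 6.43%

Required return = R_f + β·MRP = 3.03% + 0.51 × 6.67% = 6.43%
Forecast 2.46% < required 6.43% → the stock plots below the SML → overvalued.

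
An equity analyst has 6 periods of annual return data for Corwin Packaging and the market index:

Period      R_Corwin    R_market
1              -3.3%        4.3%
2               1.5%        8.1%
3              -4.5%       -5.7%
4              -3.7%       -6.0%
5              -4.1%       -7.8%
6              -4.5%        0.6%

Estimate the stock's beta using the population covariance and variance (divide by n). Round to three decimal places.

0.266

Mean R_i = (-3.3 + 1.5 − 4.5 − 3.7 − 4.1 − 4.5) / 6 = -3.1000%
Mean R_m = (4.3 + 8.1 − 5.7 − 6.0 − 7.8 + 0.6) / 6 = -1.0833%
Σ(R_i − R̄_i)(R_m − R̄_m) = 54.9400  ⇒  Cov = 54.9400 / 6 = 9.1567
Σ(R_m − R̄_m)² = 206.7483  ⇒  Var(R_m) = 206.7483 / 6 = 34.4581
β = Cov / Var(R_m) = 9.1567 / 34.4581 = 0.2657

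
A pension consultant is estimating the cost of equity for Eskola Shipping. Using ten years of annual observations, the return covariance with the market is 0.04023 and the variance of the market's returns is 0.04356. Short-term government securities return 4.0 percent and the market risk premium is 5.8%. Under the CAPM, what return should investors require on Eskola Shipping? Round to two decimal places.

β = Cov(R_i, R_m) / Var(R_m) = 0.04023 / 0.04356 = 0.9236
E(R) = R_f + β × MRP = 4.0% + 0.9236 × 5.8% = 9.36%

9.36%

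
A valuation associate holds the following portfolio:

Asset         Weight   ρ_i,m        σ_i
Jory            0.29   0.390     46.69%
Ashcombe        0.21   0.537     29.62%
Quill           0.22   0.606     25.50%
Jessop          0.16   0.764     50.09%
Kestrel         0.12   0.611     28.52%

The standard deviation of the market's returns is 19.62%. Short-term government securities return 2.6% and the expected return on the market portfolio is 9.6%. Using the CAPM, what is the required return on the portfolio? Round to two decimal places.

9.82%

β_Jory = 0.390 × 46.69% / 19.62% = 0.9281
β_Ashcombe = 0.537 × 29.62% / 19.62% = 0.8107
β_Quill = 0.606 × 25.50% / 19.62% = 0.7876
β_Jessop = 0.764 × 50.09% / 19.62% = 1.9505
β_Kestrel = 0.611 × 28.52% / 19.62% = 0.8882
β_P = Σ w_i β_i = 0.29×0.9281 + 0.21×0.8107 + 0.22×0.7876 + 0.16×1.9505 + 0.12×0.8882 = 1.0313
MRP = 9.6% − 2.6% = 7.00%
E(R_P) = R_f + β_P × MRP = 2.6% + 1.0313 × 7.0% = 9.82%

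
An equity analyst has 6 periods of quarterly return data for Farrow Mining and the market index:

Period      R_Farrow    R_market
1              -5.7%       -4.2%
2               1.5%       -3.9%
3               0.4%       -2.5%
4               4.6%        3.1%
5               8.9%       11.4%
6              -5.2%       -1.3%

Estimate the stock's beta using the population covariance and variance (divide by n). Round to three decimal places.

0.768

Mean R_i = (-5.7 + 1.5 + 0.4 + 4.6 + 8.9 − 5.2) / 6 = 0.7500%
Mean R_m = (-4.2 − 3.9 − 2.5 + 3.1 + 11.4 − 1.3) / 6 = 0.4333%
Σ(R_i − R̄_i)(R_m − R̄_m) = 137.6200  ⇒  Cov = 137.6200 / 6 = 22.9367
Σ(R_m − R̄_m)² = 179.2333  ⇒  Var(R_m) = 179.2333 / 6 = 29.8722
β = Cov / Var(R_m) = 22.9367 / 29.8722 = 0.7678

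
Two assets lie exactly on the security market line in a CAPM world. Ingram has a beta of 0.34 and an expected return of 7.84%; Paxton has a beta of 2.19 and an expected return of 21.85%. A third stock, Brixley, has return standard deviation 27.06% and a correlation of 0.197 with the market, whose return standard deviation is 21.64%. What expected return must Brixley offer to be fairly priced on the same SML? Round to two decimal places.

7.13%

MRP = (21.85% − 7.84%) / (2.19 − 0.34) = 7.5730%
R_f = 7.84% − 0.34 × 7.5730% = 5.2652%
β_Brixley = ρ·σ_i/σ_m = 0.197 × 27.06 / 21.64 = 0.2463
E(R_Brixley) = R_f + β × MRP = 5.2652% + 0.2463 × 7.5730% = 7.13%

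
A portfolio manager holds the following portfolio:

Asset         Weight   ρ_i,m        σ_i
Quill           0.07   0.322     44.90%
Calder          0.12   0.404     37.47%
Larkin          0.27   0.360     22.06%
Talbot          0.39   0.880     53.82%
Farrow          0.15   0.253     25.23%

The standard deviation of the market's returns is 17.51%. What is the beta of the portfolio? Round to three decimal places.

1.394

β_Quill = 0.322 × 44.90% / 17.51% = 0.8257
β_Calder = 0.404 × 37.47% / 17.51% = 0.8645
β_Larkin = 0.360 × 22.06% / 17.51% = 0.4535
β_Talbot = 0.880 × 53.82% / 17.51% = 2.7048
β_Farrow = 0.253 × 25.23% / 17.51% = 0.3645
β_P = Σ w_i β_i = 0.07×0.8257 + 0.12×0.8645 + 0.27×0.4535 + 0.39×2.7048 + 0.15×0.3645 = 1.3935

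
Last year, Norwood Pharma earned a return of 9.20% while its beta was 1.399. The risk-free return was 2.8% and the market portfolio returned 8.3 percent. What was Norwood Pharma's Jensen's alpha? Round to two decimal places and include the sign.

-1.29%

Market excess return = 8.3% − 2.8% = 5.50%
CAPM benchmark = R_f + β(R_m − R_f) = 2.8% + 1.399 × 5.5% = 10.4945%
α = actual − benchmark = 9.20% − 10.4945% = -1.29%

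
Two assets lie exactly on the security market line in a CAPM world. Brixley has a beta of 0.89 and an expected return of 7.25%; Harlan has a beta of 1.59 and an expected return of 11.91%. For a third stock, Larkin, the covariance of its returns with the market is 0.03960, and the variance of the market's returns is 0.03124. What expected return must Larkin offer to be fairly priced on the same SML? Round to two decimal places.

MRP = (11.91% − 7.25%) / (1.59 − 0.89) = 6.6571%
R_f = 7.25% − 0.89 × 6.6571% = 1.3252%
β_Larkin = Cov / Var(R_m) = 0.03960 / 0.03124 = 1.2676
E(R_Larkin) = R_f + β × MRP = 1.3252% + 1.2676 × 6.6571% = 9.76%

9.76%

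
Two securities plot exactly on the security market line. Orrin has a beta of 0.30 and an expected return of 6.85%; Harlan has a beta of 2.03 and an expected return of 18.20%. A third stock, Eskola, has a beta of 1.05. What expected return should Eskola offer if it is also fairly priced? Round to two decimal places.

11.77%

MRP (SML slope) = (18.20% − 6.85%) / (2.03 − 0.30) = 11.35% / 1.73 = 6.5607%
R_f (intercept) = 6.85% − 0.30 × 6.5607% = 4.8818%
E(R_Eskola) = R_f + β × MRP = 4.8818% + 1.05 × 6.5607% = 11.77%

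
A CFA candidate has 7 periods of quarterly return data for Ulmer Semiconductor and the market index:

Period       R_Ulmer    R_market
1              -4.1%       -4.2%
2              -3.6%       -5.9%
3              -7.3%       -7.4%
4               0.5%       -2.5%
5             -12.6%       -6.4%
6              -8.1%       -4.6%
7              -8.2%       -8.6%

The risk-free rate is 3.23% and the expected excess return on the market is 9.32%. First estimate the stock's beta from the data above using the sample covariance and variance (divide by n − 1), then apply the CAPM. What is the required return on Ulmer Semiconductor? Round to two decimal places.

15.70%

Mean R_i = (-4.1 − 3.6 − 7.3 + 0.5 − 12.6 − 8.1 − 8.2) / 7 = -6.2000%
Mean R_m = (-4.2 − 5.9 − 7.4 − 2.5 − 6.4 − 4.6 − 8.6) / 7 = -5.6571%
Σ(R_i − R̄_i)(R_m − R̄_m) = 34.1300  ⇒  Cov = 34.1300 / 6 = 5.6883
Σ(R_m − R̄_m)² = 25.5171  ⇒  Var(R_m) = 25.5171 / 6 = 4.2529
β = Cov / Var(R_m) = 5.6883 / 4.2529 = 1.3375
E(R) = R_f + β × MRP = 3.23% + 1.3375 × 9.32% = 15.70%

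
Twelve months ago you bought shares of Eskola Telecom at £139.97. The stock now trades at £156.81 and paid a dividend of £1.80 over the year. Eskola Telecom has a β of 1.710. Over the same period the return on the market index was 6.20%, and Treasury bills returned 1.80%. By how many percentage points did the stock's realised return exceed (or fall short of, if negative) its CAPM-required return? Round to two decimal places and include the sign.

Realised HPR = (P1 + D1 − P0) / P0 = (156.81 + 1.80 − 139.97) / 139.97 = 18.64 / 139.97 = 13.3171%
MRP = 6.20% − 1.80% = 4.40%
CAPM required = R_f + β·MRP = 1.80% + 1.710 × 4.40% = 9.32400%
α = realised − required = 13.3171% − 9.32400% = +3.99%

+3.99%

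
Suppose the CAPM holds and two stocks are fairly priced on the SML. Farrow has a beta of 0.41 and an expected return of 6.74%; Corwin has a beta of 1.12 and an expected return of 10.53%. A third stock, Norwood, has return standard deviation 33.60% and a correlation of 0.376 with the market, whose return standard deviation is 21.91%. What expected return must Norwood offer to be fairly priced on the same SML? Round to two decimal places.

MRP = (10.53% − 6.74%) / (1.12 − 0.41) = 5.3380%
R_f = 6.74% − 0.41 × 5.3380% = 4.5514%
β_Norwood = ρ·σ_i/σ_m = 0.376 × 33.60 / 21.91 = 0.5766
E(R_Norwood) = R_f + β × MRP = 4.5514% + 0.5766 × 5.3380% = 7.63%

7.63%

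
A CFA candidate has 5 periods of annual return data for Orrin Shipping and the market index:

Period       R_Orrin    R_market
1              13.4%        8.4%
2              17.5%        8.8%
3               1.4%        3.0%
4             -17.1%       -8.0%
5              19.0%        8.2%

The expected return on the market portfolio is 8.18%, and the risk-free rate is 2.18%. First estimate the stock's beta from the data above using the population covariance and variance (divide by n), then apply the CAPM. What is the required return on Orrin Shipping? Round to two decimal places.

Mean R_i = (13.4 + 17.5 + 1.4 − 17.1 + 19.0) / 5 = 6.8400%
Mean R_m = (8.4 + 8.8 + 3.0 − 8.0 + 8.2) / 5 = 4.0800%
Σ(R_i − R̄_i)(R_m − R̄_m) = 423.8240  ⇒  Cov = 423.8240 / 5 = 84.7648
Σ(R_m − R̄_m)² = 205.0080  ⇒  Var(R_m) = 205.0080 / 5 = 41.0016
β = Cov / Var(R_m) = 84.7648 / 41.0016 = 2.0674
MRP = 8.18% − 2.18% = 6.00%
E(R) = R_f + β × MRP = 2.18% + 2.0674 × 6.00% = 14.58%

14.58%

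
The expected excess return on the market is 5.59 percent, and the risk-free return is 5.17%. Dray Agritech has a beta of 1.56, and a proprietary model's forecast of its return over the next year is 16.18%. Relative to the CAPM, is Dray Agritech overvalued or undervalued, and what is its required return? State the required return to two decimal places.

Undervalued; required return 13.89%

Required return = R_f + β·MRP = 5.17% + 1.56 × 5.59% = 13.89%
Forecast 16.18% > required 13.89% → the stock plots above the SML → undervalued.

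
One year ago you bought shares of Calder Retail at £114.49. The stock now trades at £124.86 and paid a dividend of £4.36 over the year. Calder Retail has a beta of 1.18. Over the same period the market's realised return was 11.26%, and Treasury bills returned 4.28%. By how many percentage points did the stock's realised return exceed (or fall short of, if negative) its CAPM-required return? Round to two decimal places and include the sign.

+0.35%

Realised HPR = (P1 + D1 − P0) / P0 = (124.86 + 4.36 − 114.49) / 114.49 = 14.73 / 114.49 = 12.8658%
MRP = 11.26% − 4.28% = 6.98%
CAPM required = R_f + β·MRP = 4.28% + 1.18 × 6.98% = 12.5164%
α = realised − required = 12.8658% − 12.5164% = +0.35%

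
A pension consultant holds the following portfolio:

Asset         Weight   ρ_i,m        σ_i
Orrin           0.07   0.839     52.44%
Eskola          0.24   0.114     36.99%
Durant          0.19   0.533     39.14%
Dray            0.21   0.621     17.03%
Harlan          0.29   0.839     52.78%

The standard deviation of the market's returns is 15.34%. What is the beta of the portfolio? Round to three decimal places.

1.507

β_Orrin = 0.839 × 52.44% / 15.34% = 2.8681
β_Eskola = 0.114 × 36.99% / 15.34% = 0.2749
β_Durant = 0.533 × 39.14% / 15.34% = 1.3599
β_Dray = 0.621 × 17.03% / 15.34% = 0.6894
β_Harlan = 0.839 × 52.78% / 15.34% = 2.8867
β_P = Σ w_i β_i = 0.07×2.8681 + 0.24×0.2749 + 0.19×1.3599 + 0.21×0.6894 + 0.29×2.8867 = 1.5070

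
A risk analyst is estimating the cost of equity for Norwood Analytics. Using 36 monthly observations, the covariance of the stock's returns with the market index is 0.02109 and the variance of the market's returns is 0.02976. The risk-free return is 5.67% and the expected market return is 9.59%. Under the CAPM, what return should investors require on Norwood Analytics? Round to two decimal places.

β = Cov(R_i, R_m) / Var(R_m) = 0.02109 / 0.02976 = 0.7087
MRP = 9.59% − 5.67% = 3.92%
E(R) = R_f + β × MRP = 5.67% + 0.7087 × 3.92% = 8.45%

8.45%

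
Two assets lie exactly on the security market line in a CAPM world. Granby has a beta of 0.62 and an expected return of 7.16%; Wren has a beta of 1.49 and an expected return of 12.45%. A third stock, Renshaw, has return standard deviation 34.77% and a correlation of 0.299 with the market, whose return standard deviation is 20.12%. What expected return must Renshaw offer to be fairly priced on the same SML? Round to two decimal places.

6.53%

MRP = (12.45% − 7.16%) / (1.49 − 0.62) = 6.0805%
R_f = 7.16% − 0.62 × 6.0805% = 3.3901%
β_Renshaw = ρ·σ_i/σ_m = 0.299 × 34.77 / 20.12 = 0.5167
E(R_Renshaw) = R_f + β × MRP = 3.3901% + 0.5167 × 6.0805% = 6.53%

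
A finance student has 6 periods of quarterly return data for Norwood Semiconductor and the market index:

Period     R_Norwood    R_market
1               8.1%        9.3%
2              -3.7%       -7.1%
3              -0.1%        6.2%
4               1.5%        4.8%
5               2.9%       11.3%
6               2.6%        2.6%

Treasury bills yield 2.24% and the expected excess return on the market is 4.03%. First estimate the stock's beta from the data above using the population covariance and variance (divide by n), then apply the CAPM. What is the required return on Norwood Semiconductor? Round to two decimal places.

4.09%

Mean R_i = (8.1 − 3.7 − 0.1 + 1.5 + 2.9 + 2.6) / 6 = 1.8833%
Mean R_m = (9.3 − 7.1 + 6.2 + 4.8 + 11.3 + 2.6) / 6 = 4.5167%
Σ(R_i − R̄_i)(R_m − R̄_m) = 96.6717  ⇒  Cov = 96.6717 / 6 = 16.1120
Σ(R_m − R̄_m)² = 210.4283  ⇒  Var(R_m) = 210.4283 / 6 = 35.0714
β = Cov / Var(R_m) = 16.1120 / 35.0714 = 0.4594
E(R) = R_f + β × MRP = 2.24% + 0.4594 × 4.03% = 4.09%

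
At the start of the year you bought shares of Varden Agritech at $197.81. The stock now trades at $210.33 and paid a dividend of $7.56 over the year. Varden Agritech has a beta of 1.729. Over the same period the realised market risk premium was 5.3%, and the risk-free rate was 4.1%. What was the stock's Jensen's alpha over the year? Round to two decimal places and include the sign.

Realised HPR = (P1 + D1 − P0) / P0 = (210.33 + 7.56 − 197.81) / 197.81 = 20.08 / 197.81 = 10.1512%
CAPM required = R_f + β·MRP = 4.1% + 1.729 × 5.3% = 13.2637%
α = realised − required = 10.1512% − 13.2637% = -3.11%

-3.11%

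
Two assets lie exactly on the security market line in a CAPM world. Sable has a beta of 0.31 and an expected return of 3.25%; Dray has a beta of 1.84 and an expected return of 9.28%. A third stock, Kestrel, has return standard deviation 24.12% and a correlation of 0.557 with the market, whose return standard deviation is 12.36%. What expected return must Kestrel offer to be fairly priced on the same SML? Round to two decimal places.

MRP = (9.28% − 3.25%) / (1.84 − 0.31) = 3.9412%
R_f = 3.25% − 0.31 × 3.9412% = 2.0282%
β_Kestrel = ρ·σ_i/σ_m = 0.557 × 24.12 / 12.36 = 1.0870
E(R_Kestrel) = R_f + β × MRP = 2.0282% + 1.0870 × 3.9412% = 6.31%

6.31%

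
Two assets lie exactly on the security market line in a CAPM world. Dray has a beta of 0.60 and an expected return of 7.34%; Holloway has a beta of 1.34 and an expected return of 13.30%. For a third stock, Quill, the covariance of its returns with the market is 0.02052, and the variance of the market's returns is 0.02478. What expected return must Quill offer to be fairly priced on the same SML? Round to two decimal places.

9.18%

MRP = (13.30% − 7.34%) / (1.34 − 0.60) = 8.0541%
R_f = 7.34% − 0.60 × 8.0541% = 2.5075%
β_Quill = Cov / Var(R_m) = 0.02052 / 0.02478 = 0.8281
E(R_Quill) = R_f + β × MRP = 2.5075% + 0.8281 × 8.0541% = 9.18%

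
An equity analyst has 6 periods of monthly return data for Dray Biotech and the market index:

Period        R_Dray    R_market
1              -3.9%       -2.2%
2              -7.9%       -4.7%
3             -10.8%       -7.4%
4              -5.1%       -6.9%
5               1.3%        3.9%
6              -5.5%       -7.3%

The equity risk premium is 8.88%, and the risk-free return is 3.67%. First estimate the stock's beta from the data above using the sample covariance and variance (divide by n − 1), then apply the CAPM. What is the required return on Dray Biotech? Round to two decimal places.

10.56%

Mean R_i = (-3.9 − 7.9 − 10.8 − 5.1 + 1.3 − 5.5) / 6 = -5.3167%
Mean R_m = (-2.2 − 4.7 − 7.4 − 6.9 + 3.9 − 7.3) / 6 = -4.1000%
Σ(R_i − R̄_i)(R_m − R̄_m) = 75.2500  ⇒  Cov = 75.2500 / 5 = 15.0500
Σ(R_m − R̄_m)² = 96.9400  ⇒  Var(R_m) = 96.9400 / 5 = 19.3880
β = Cov / Var(R_m) = 15.0500 / 19.3880 = 0.7763
E(R) = R_f + β × MRP = 3.67% + 0.7763 × 8.88% = 10.56%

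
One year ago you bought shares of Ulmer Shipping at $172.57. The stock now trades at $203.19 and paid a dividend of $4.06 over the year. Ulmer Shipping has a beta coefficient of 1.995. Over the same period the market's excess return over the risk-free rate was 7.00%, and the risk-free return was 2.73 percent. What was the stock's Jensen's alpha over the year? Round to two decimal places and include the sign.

Realised HPR = (P1 + D1 − P0) / P0 = (203.19 + 4.06 − 172.57) / 172.57 = 34.68 / 172.57 = 20.0962%
CAPM required = R_f + β·MRP = 2.73% + 1.995 × 7.00% = 16.69500%
α = realised − required = 20.0962% − 16.69500% = +3.40%

+3.40%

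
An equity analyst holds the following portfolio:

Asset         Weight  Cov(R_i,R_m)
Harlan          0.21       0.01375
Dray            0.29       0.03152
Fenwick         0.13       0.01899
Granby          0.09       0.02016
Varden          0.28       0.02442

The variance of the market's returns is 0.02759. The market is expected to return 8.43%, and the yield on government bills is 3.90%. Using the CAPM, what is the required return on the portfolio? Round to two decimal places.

7.70%

β_Harlan = 0.01375 / 0.02759 = 0.4984
β_Dray = 0.03152 / 0.02759 = 1.1424
β_Fenwick = 0.01899 / 0.02759 = 0.6883
β_Granby = 0.02016 / 0.02759 = 0.7307
β_Varden = 0.02442 / 0.02759 = 0.8851
β_P = Σ w_i β_i = 0.21×0.4984 + 0.29×1.1424 + 0.13×0.6883 + 0.09×0.7307 + 0.28×0.8851 = 0.8390
MRP = 8.43% − 3.90% = 4.53%
E(R_P) = R_f + β_P × MRP = 3.90% + 0.8390 × 4.53% = 7.70%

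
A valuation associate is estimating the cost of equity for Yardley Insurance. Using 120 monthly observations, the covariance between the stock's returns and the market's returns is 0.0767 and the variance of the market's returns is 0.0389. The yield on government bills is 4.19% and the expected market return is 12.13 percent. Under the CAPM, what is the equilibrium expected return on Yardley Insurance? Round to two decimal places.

β = Cov(R_i, R_m) / Var(R_m) = 0.0767 / 0.0389 = 1.9717
MRP = 12.13% − 4.19% = 7.94%
E(R) = R_f + β × MRP = 4.19% + 1.9717 × 7.94% = 19.85%

19.85%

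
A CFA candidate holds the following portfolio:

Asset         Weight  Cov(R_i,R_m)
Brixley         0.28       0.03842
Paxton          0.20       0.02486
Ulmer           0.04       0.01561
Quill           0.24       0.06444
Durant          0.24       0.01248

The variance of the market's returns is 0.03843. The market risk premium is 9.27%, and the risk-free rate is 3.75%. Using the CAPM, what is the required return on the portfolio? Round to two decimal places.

β_Brixley = 0.03842 / 0.03843 = 0.9997
β_Paxton = 0.02486 / 0.03843 = 0.6469
β_Ulmer = 0.01561 / 0.03843 = 0.4062
β_Quill = 0.06444 / 0.03843 = 1.6768
β_Durant = 0.01248 / 0.03843 = 0.3247
β_P = Σ w_i β_i = 0.28×0.9997 + 0.20×0.6469 + 0.04×0.4062 + 0.24×1.6768 + 0.24×0.3247 = 0.9059
E(R_P) = R_f + β_P × MRP = 3.75% + 0.9059 × 9.27% = 12.15%

12.15%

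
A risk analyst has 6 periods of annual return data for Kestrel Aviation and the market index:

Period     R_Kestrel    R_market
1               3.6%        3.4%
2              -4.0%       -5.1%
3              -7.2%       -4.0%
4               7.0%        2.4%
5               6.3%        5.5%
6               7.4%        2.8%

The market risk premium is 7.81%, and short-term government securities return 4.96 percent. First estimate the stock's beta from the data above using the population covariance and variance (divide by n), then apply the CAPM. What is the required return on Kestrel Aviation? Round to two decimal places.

15.24%

Mean R_i = (3.6 − 4.0 − 7.2 + 7.0 + 6.3 + 7.4) / 6 = 2.1833%
Mean R_m = (3.4 − 5.1 − 4.0 + 2.4 + 5.5 + 2.8) / 6 = 0.8333%
Σ(R_i − R̄_i)(R_m − R̄_m) = 122.6933  ⇒  Cov = 122.6933 / 6 = 20.4489
Σ(R_m − R̄_m)² = 93.2533  ⇒  Var(R_m) = 93.2533 / 6 = 15.5422
β = Cov / Var(R_m) = 20.4489 / 15.5422 = 1.3157
E(R) = R_f + β × MRP = 4.96% + 1.3157 × 7.81% = 15.24%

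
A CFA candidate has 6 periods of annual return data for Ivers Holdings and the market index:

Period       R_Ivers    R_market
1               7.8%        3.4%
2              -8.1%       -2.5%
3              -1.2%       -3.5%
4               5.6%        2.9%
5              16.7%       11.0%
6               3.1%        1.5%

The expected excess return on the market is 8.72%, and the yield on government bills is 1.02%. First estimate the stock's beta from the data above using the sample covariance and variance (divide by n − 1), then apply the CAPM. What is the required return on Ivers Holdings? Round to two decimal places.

14.29%

Mean R_i = (7.8 − 8.1 − 1.2 + 5.6 + 16.7 + 3.1) / 6 = 3.9833%
Mean R_m = (3.4 − 2.5 − 3.5 + 2.9 + 11.0 + 1.5) / 6 = 2.1333%
Σ(R_i − R̄_i)(R_m − R̄_m) = 204.5733  ⇒  Cov = 204.5733 / 5 = 40.9147
Σ(R_m − R̄_m)² = 134.4133  ⇒  Var(R_m) = 134.4133 / 5 = 26.8827
β = Cov / Var(R_m) = 40.9147 / 26.8827 = 1.5220
E(R) = R_f + β × MRP = 1.02% + 1.5220 × 8.72% = 14.29%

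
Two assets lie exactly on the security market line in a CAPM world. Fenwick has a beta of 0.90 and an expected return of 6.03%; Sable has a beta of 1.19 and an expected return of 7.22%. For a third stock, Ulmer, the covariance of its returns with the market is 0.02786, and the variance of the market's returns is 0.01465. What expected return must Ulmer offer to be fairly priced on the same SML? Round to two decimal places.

MRP = (7.22% − 6.03%) / (1.19 − 0.90) = 4.1034%
R_f = 6.03% − 0.90 × 4.1034% = 2.3369%
β_Ulmer = Cov / Var(R_m) = 0.02786 / 0.01465 = 1.9017
E(R_Ulmer) = R_f + β × MRP = 2.3369% + 1.9017 × 4.1034% = 10.14%

10.14%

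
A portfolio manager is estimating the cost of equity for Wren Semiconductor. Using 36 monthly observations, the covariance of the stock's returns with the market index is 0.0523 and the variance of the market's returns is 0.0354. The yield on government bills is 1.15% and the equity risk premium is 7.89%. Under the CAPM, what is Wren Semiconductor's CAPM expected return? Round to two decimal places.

β = Cov(R_i, R_m) / Var(R_m) = 0.0523 / 0.0354 = 1.4774
E(R) = R_f + β × MRP = 1.15% + 1.4774 × 7.89% = 12.81%

12.81%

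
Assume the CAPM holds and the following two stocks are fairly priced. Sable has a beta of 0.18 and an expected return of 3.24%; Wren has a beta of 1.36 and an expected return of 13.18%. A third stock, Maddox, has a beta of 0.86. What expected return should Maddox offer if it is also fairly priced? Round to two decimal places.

MRP (SML slope) = (13.18% − 3.24%) / (1.36 − 0.18) = 9.94% / 1.18 = 8.4237%
R_f (intercept) = 3.24% − 0.18 × 8.4237% = 1.7237%
E(R_Maddox) = R_f + β × MRP = 1.7237% + 0.86 × 8.4237% = 8.97%

8.97%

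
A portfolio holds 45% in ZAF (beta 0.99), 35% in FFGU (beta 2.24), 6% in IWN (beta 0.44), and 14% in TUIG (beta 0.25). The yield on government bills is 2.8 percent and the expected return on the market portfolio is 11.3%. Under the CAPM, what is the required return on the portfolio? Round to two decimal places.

β_P = Σ w_i β_i = 0.45×0.99 + 0.35×2.24 + 0.06×0.44 + 0.14×0.25 = 1.2909
MRP = 11.3% − 2.8% = 8.50%
E(R_P) = R_f + β_P × MRP = 2.8% + 1.2909 × 8.5% = 13.77%

13.77%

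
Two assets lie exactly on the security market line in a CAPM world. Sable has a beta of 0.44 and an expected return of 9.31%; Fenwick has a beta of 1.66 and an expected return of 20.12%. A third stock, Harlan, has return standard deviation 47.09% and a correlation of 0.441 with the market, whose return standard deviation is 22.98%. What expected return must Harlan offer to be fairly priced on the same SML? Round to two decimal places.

13.42%

MRP = (20.12% − 9.31%) / (1.66 − 0.44) = 8.8607%
R_f = 9.31% − 0.44 × 8.8607% = 5.4113%
β_Harlan = ρ·σ_i/σ_m = 0.441 × 47.09 / 22.98 = 0.9037
E(R_Harlan) = R_f + β × MRP = 5.4113% + 0.9037 × 8.8607% = 13.42%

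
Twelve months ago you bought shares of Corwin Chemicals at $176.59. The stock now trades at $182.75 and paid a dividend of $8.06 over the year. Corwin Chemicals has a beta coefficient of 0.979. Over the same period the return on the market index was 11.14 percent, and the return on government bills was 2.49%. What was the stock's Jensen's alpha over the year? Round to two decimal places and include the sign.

-2.91%

Realised HPR = (P1 + D1 − P0) / P0 = (182.75 + 8.06 − 176.59) / 176.59 = 14.22 / 176.59 = 8.0526%
MRP = 11.14% − 2.49% = 8.65%
CAPM required = R_f + β·MRP = 2.49% + 0.979 × 8.65% = 10.95835%
α = realised − required = 8.0526% − 10.95835% = -2.91%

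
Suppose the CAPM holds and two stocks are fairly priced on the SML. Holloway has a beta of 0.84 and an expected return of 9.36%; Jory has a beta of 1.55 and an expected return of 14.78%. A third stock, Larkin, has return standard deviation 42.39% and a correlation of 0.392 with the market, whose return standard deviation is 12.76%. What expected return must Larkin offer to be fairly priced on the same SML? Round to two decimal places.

12.89%

MRP = (14.78% − 9.36%) / (1.55 − 0.84) = 7.6338%
R_f = 9.36% − 0.84 × 7.6338% = 2.9476%
β_Larkin = ρ·σ_i/σ_m = 0.392 × 42.39 / 12.76 = 1.3023
E(R_Larkin) = R_f + β × MRP = 2.9476% + 1.3023 × 7.6338% = 12.89%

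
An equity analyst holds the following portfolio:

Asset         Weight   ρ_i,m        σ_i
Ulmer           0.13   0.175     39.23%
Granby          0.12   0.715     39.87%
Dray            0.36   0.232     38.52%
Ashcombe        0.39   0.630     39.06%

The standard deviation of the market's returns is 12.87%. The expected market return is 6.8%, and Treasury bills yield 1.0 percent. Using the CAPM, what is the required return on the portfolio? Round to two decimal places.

8.72%

β_Ulmer = 0.175 × 39.23% / 12.87% = 0.5334
β_Granby = 0.715 × 39.87% / 12.87% = 2.2150
β_Dray = 0.232 × 38.52% / 12.87% = 0.6944
β_Ashcombe = 0.630 × 39.06% / 12.87% = 1.9120
β_P = Σ w_i β_i = 0.13×0.5334 + 0.12×2.2150 + 0.36×0.6944 + 0.39×1.9120 = 1.3308
MRP = 6.8% − 1.0% = 5.80%
E(R_P) = R_f + β_P × MRP = 1.0% + 1.3308 × 5.8% = 8.72%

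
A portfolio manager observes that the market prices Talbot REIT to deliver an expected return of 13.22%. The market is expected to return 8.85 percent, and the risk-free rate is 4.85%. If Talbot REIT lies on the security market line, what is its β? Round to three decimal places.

2.093

MRP = 8.85% − 4.85% = 4.00%
β = (E(R) − R_f) / MRP = (13.22% − 4.85%) / 4.00% = 8.37% / 4.00% = 2.093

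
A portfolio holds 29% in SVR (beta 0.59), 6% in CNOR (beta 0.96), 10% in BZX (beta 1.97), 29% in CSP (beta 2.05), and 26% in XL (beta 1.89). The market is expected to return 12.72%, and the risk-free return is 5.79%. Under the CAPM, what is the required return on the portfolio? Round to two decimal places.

β_P = Σ w_i β_i = 0.29×0.59 + 0.06×0.96 + 0.10×1.97 + 0.29×2.05 + 0.26×1.89 = 1.5116
MRP = 12.72% − 5.79% = 6.93%
E(R_P) = R_f + β_P × MRP = 5.79% + 1.5116 × 6.93% = 16.27%

16.27%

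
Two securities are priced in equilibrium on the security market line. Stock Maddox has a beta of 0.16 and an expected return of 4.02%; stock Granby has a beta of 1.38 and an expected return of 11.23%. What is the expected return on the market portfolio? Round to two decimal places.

8.98%

Both satisfy E(R) = R_f + β·MRP, so the slope of the SML is
MRP = (11.23% − 4.02%) / (1.38 − 0.16) = 7.21% / 1.22 = 5.9098%
R_f = E(R_Maddox) − β_Maddox·MRP = 4.02% − 0.16 × 5.9098% = 3.0744%
E(R_m) = R_f + MRP = 3.0744% + 5.9098% = 8.98%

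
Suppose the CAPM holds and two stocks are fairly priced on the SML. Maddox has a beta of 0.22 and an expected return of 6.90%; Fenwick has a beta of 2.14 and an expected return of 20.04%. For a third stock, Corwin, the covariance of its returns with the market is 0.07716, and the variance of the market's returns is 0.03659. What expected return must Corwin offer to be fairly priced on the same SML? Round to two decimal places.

MRP = (20.04% − 6.90%) / (2.14 − 0.22) = 6.8438%
R_f = 6.90% − 0.22 × 6.8438% = 5.3944%
β_Corwin = Cov / Var(R_m) = 0.07716 / 0.03659 = 2.1088
E(R_Corwin) = R_f + β × MRP = 5.3944% + 2.1088 × 6.8438% = 19.83%

19.83%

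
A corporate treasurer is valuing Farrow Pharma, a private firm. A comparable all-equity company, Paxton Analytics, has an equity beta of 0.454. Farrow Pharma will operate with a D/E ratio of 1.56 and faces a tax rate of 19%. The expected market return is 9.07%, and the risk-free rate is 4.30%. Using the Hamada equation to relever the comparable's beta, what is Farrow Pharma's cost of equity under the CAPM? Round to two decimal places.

9.20%

β_L = β_U × [1 + (1 − t)(D/E)] = 0.454 × [1 + (1 − 0.19) × 1.56]
    = 0.454 × [1 + 0.81 × 1.56] = 0.454 × 2.2636 = 1.0277
MRP = 9.07% − 4.30% = 4.77%
E(R) = R_f + β_L × MRP = 4.30% + 1.0277 × 4.77% = 9.20%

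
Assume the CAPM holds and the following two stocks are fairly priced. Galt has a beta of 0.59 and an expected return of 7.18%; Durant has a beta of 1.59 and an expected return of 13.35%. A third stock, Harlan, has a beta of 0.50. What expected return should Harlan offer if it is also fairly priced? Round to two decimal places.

MRP (SML slope) = (13.35% − 7.18%) / (1.59 − 0.59) = 6.17% / 1.00 = 6.1700%
R_f (intercept) = 7.18% − 0.59 × 6.1700% = 3.5397%
E(R_Harlan) = R_f + β × MRP = 3.5397% + 0.50 × 6.1700% = 6.62%

6.62%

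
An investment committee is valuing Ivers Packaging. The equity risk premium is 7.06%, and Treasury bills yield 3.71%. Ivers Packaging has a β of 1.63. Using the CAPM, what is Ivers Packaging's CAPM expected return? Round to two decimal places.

15.22%

E(R) = R_f + β × MRP = 3.71% + 1.63 × 7.06% = 15.22%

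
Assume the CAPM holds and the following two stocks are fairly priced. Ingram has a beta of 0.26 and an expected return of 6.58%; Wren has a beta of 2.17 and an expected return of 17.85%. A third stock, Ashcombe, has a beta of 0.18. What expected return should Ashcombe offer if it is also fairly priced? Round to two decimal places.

6.11%

MRP (SML slope) = (17.85% − 6.58%) / (2.17 − 0.26) = 11.27% / 1.91 = 5.9005%
R_f (intercept) = 6.58% − 0.26 × 5.9005% = 5.0459%
E(R_Ashcombe) = R_f + β × MRP = 5.0459% + 0.18 × 5.9005% = 6.11%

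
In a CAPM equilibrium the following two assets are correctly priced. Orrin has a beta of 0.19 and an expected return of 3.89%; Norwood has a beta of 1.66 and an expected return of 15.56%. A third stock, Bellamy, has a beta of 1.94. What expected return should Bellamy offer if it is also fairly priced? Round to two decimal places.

MRP (SML slope) = (15.56% − 3.89%) / (1.66 − 0.19) = 11.67% / 1.47 = 7.9388%
R_f (intercept) = 3.89% − 0.19 × 7.9388% = 2.3816%
E(R_Bellamy) = R_f + β × MRP = 2.3816% + 1.94 × 7.9388% = 17.78%

17.78%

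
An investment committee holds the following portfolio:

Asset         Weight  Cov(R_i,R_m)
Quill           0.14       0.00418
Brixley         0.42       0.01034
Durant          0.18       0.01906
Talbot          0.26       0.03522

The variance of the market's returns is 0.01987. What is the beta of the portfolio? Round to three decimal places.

0.882

β_Quill = 0.00418 / 0.01987 = 0.2104
β_Brixley = 0.01034 / 0.01987 = 0.5204
β_Durant = 0.01906 / 0.01987 = 0.9592
β_Talbot = 0.03522 / 0.01987 = 1.7725
β_P = Σ w_i β_i = 0.14×0.2104 + 0.42×0.5204 + 0.18×0.9592 + 0.26×1.7725 = 0.8815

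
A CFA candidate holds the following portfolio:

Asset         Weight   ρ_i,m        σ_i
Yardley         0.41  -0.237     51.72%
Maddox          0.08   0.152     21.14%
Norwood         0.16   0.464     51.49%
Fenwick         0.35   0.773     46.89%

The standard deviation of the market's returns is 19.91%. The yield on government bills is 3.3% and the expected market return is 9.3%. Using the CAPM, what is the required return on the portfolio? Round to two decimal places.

β_Yardley = -0.237 × 51.72% / 19.91% = -0.6157
β_Maddox = 0.152 × 21.14% / 19.91% = 0.1614
β_Norwood = 0.464 × 51.49% / 19.91% = 1.2000
β_Fenwick = 0.773 × 46.89% / 19.91% = 1.8205
β_P = Σ w_i β_i = 0.41×-0.6157 + 0.08×0.1614 + 0.16×1.2000 + 0.35×1.8205 = 0.5897
MRP = 9.3% − 3.3% = 6.00%
E(R_P) = R_f + β_P × MRP = 3.3% + 0.5897 × 6.0% = 6.84%

6.84%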